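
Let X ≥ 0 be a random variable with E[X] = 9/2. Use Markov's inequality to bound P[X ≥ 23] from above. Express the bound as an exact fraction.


μ = E[X] = 9/2, a = 23.
Markov: P[X ≥ 23] ≤ μ/a = (9/2)/23 = 9/46.
Numerically: ≈ 0.195652.
(Since a = 23 > μ = 4.500000, the bound 9/46 is < 1 and informative.)

P[X ≥ 23] ≤ 9/46 ≈ 0.195652.


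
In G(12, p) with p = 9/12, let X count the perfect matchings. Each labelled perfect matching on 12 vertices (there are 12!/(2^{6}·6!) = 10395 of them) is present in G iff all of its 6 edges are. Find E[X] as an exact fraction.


K_12 has 12!/(2^{6}·6!) = 10395 labelled perfect matchings.
For each such perfect matching H, let X_H = 1 if all 6 edges of H are present in G. Then P[X_H = 1] = p^{6} = (3/4)^{6} = 729/4096.
Summing the indicators: E[X] = Σ_H E[X_H] = 10395 · p^{6} = 10395 · 729/4096 = 7577955/4096.
Numerically: E[X] ≈ 1.85e+03.

E[X] = 10395 · (3/4)^{6} = 7577955/4096 ≈ 1.85e+03.


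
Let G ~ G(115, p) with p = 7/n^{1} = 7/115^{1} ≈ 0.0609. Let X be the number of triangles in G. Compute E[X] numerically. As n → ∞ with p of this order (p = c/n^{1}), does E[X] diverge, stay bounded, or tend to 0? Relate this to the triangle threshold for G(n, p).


Number of potential triangles: C(115, 3) = 246905.
Each occurs with probability p³ ≈ (0.0609)³ ≈ 2.25528e-04.
By linearity: E[X] = C(115, 3)·p³ ≈ 246905 · 2.25528e-04 ≈ 55.684.
Here α = 1, so p = 7/n is exactly at the triangle threshold p ~ 1/n. Asymptotically E[X] → c³/6 = 7³/6 = 343/6 ≈ 57.167, a bounded constant. In this regime the triangle count is asymptotically Poisson(c³/6).

E[X] ≈ 55.684; in regime p = Θ(1/n^{1}) E[X] stays bounded (at the triangle threshold p ~ 1/n).


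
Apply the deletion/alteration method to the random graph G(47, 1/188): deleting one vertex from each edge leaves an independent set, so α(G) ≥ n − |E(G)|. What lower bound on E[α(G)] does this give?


E[|E(G)|] = C(47, 2)·p = 1081 · (1/188) = 23/4.
E[α(G)] ≥ n − E[|E(G)|] = 47 − 23/4 = 165/4.
Numerically: ≈ 41.2500.
(This is only a lower bound; the true E[α(G)] may be larger.)

E[α(G)] ≥ 165/4 ≈ 41.2500.


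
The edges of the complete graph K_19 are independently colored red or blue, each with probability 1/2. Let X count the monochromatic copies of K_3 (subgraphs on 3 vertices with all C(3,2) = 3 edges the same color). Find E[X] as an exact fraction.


Let X = Σ_S X_S over the C(19, 3) = 969 subsets S of size 3, where X_S = 1 if the K_3 on S is monochromatic.
For a fixed S, the K_3 on S has C(3, 2) = 3 edges. P[all 3 edges red] = (1/2)^3, and likewise for blue, so P[monochromatic] = 2·(1/2)^3 = 2^{1 − 3} = 1/4.
By linearity of expectation: E[X] = C(19, 3) · 2^{1 − 3} = 969 · 1/4 = 969/4.
Numerically: E[X] ≈ 242.25000.

E[X] = C(19,3)·2^(1−C(3,2)) = 969/4 ≈ 242.25000.


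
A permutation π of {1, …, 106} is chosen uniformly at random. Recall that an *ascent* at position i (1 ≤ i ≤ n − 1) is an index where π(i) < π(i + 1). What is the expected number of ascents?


Write X = Σ X_I over i = 1, …, 105, with X_I the indicator of one ascent.
There are 105 indicators.
For each fixed i, the pair (π(i), π(i+1)) is a uniformly random ordered pair of distinct values from {1, …, 106}; by symmetry P[π(i) < π(i+1)] = 1/2.
By linearity: E[X] = 105 · (1/2) = (106 − 1) · (1/2) = 105/2 ≈ 52.5000.

E[X] = 105/2 = 52.5000.


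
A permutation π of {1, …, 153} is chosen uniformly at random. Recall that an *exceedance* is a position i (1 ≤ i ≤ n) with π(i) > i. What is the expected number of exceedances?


Write X = Σ_{i=1}^{153} X_i, where X_i = 1_{π(i) > i}.
For each fixed i, π(i) is uniform over {1, …, 153} (marginal of a uniform permutation), so P[π(i) > i] = (n − i)/n. Summing: Σ_{i=1}^{153} (n − i)/n = (0 + 1 + … + 152)/153 = 153(153 − 1)/(2·153) = (153 − 1)/2.
Hence E[X] = Σ_{i=1}^{153} (153 − i)/153 = 76 ≈ 76.00000.

E[X] = 76 = 76.00000.


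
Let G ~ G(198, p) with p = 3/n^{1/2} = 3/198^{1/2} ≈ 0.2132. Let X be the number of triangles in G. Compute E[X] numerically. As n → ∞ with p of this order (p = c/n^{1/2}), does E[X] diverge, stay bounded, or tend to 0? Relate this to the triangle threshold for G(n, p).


Number of potential triangles: C(198, 3) = 1274196.
Each occurs with probability p³ ≈ (0.2132)³ ≈ 9.6909417e-03.
By linearity: E[X] = C(198, 3)·p³ ≈ 1274196 · 9.6909417e-03 ≈ 12348.15909.
Since α = 1/2 < 1, p = c/n^{1/2} ≫ 1/n is above the triangle threshold p ~ 1/n. Asymptotically E[X] ~ (c³/6)·n^{3(1−α)} = (3³/6)·n^{1.5} → ∞; triangles are abundant w.h.p.

E[X] ≈ 12348.15909; in regime p = Θ(1/n^{1/2}) E[X] diverges (above the triangle threshold p ~ 1/n).


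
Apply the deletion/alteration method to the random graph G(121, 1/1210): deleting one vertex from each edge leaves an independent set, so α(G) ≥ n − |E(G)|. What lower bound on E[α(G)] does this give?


E[|E(G)|] = C(121, 2)·p = 7260 · (1/1210) = 6.
E[α(G)] ≥ n − E[|E(G)|] = 121 − 6 = 115.
Numerically: ≈ 115.000000.
(This is only a lower bound; the true E[α(G)] may be larger.)

E[α(G)] ≥ 115 ≈ 115.000000.


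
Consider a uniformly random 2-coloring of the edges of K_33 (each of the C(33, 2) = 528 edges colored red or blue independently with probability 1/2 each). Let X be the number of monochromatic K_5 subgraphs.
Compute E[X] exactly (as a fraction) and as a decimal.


Let X = Σ_S X_S over the C(33, 5) = 237336 subsets S of size 5, where X_S = 1 if the K_5 on S is monochromatic.
For a fixed S, the K_5 on S has C(5, 2) = 10 edges. P[all 10 edges red] = (1/2)^10, and likewise for blue, so P[monochromatic] = 2·(1/2)^10 = 2^{1 − 10} = 1/512.
By linearity of expectation: E[X] = C(33, 5) · 2^{1 − 10} = 237336 · 1/512 = 29667/64.
Numerically: E[X] ≈ 463.5469.

E[X] = C(33,5)·2^(1−C(5,2)) = 29667/64 ≈ 463.5469.


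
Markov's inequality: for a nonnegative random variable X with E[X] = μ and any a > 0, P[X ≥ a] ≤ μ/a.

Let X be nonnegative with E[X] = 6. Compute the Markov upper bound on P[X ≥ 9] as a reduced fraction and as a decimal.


μ = E[X] = 6, a = 9.
Markov: P[X ≥ 9] ≤ μ/a = (6)/9 = 2/3.
Numerically: ≈ 0.6667.
(Since a = 9 > μ = 6.0000, the bound 2/3 is < 1 and informative.)

P[X ≥ 9] ≤ 2/3 ≈ 0.6667.


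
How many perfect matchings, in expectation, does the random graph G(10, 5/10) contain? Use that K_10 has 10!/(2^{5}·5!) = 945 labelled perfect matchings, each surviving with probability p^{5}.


K_10 has 10!/(2^{5}·5!) = 945 labelled perfect matchings.
For each such perfect matching H, let X_H = 1 if all 5 edges of H are present in G. Then P[X_H = 1] = p^{5} = (1/2)^{5} = 1/32.
By linearity: E[X] = Σ_H E[X_H] = 945 · p^{5} = 945 · 1/32 = 945/32.
Numerically: E[X] ≈ 29.53.

E[X] = 945 · (1/2)^{5} = 945/32 ≈ 29.53.


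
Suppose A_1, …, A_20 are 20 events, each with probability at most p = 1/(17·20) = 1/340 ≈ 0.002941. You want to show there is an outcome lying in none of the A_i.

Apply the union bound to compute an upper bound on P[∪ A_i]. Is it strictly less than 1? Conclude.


Union bound: P[∪_{i=1}^{20} A_i] ≤ Σ_i P[A_i] ≤ 20·p = 20·(1/340) = 1/17.
Numerically: 1/17 ≈ 0.058824.
Is 1/17 < 1? YES.
Since P[∪ A_i] ≤ 1/17 < 1, the complement has P[∩ A_i^c] ≥ 1 − 1/17 = 16/17 > 0, so some outcome avoids every A_i.

20·p = 1/17 ≈ 0.058824; existence CERTIFIED by the union bound.


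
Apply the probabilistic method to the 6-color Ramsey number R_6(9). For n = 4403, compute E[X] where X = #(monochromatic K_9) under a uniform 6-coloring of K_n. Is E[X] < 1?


E[X] = C(4403, 9) · 6^{1 − 36} = 1699894433046281918452233150 · 6^{−35} = 1699894433046281918452233150/1719070799748422591028658176.
As a reduced fraction: E[X] = 283315738841046986408705525/286511799958070431838109696 ≈ 0.988845.
Is E[X] < 1? YES.
Since E[X] < 1, there exists a 6-coloring of K_{4403} with no monochromatic K_9; hence R_6(9) > 4403.

E[X] = 283315738841046986408705525/286511799958070431838109696 ≈ 0.988845; E[X] < 1, so R_6(9) > 4403.


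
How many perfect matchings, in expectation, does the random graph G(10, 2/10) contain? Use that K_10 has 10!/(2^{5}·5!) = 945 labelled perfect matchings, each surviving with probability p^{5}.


K_10 has 10!/(2^{5}·5!) = 945 labelled perfect matchings.
For each such perfect matching H, let X_H = 1 if all 5 edges of H are present in G. Then P[X_H = 1] = p^{5} = (1/5)^{5} = 1/3125.
By linearity of expectation: E[X] = Σ_H E[X_H] = 945 · p^{5} = 945 · 1/3125 = 189/625.
Numerically: E[X] ≈ 0.3024.

E[X] = 945 · (1/5)^{5} = 189/625 ≈ 0.3024.


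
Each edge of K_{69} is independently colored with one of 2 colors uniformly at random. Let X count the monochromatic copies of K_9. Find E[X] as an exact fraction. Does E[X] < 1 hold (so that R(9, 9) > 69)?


E[X] = C(69, 9) · 2^{1 − 36} = 56672074888 · 2^{−35} = 56672074888/34359738368.
As a reduced fraction: E[X] = 7084009361/4294967296 ≈ 1.649374.
Is E[X] < 1? NO.
Since E[X] ≥ 1, the first-moment bound is inconclusive at n = 69; it does NOT by itself certify R(9, 9) > 69.

E[X] = 7084009361/4294967296 ≈ 1.649374; E[X] ≥ 1; first-moment method inconclusive here.


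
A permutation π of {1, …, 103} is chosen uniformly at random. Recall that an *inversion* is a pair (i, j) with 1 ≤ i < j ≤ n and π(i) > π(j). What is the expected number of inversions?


Write X = Σ X_I over the C(103, 2) = 5253 pairs i < j, with X_I the indicator of one inversion.
There are 5253 indicators.
For each fixed pair i < j, the values π(i) and π(j) are two distinct elements of {1, …, 103} in uniformly random order; by symmetry P[π(i) > π(j)] = 1/2.
By linearity: E[X] = 5253 · (1/2) = C(103, 2) · (1/2) = 5253/2 = 5253/2 ≈ 2626.500.

E[X] = 5253/2 = 2626.500.


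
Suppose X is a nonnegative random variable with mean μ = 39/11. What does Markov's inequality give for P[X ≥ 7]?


μ = E[X] = 39/11, a = 7.
Markov: P[X ≥ 7] ≤ μ/a = (39/11)/7 = 39/77.
Numerically: ≈ 0.506494.
(Since a = 7 > μ = 3.545455, the bound 39/77 is < 1 and informative.)

P[X ≥ 7] ≤ 39/77 ≈ 0.506494.


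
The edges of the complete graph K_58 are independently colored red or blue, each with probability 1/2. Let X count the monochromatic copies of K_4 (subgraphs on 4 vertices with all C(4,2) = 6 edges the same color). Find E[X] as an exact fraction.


Let X = Σ_S X_S over the C(58, 4) = 424270 subsets S of size 4, where X_S = 1 if the K_4 on S is monochromatic.
For a fixed S, the K_4 on S has C(4, 2) = 6 edges. P[all 6 edges red] = (1/2)^6, and likewise for blue, so P[monochromatic] = 2·(1/2)^6 = 2^{1 − 6} = 1/32.
By linearity of expectation: E[X] = C(58, 4) · 2^{1 − 6} = 424270 · 1/32 = 212135/16.
Numerically: E[X] ≈ 13258.43750.

E[X] = C(58,4)·2^(1−C(4,2)) = 212135/16 ≈ 13258.43750.


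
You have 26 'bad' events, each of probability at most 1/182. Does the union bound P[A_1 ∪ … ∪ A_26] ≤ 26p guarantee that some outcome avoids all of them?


Union bound: P[∪_{i=1}^{26} A_i] ≤ Σ_i P[A_i] ≤ 26·p = 26·(1/182) = 1/7.
Numerically: 1/7 ≈ 0.1429.
Is 1/7 < 1? YES.
Since P[∪ A_i] ≤ 1/7 < 1, the complement has P[∩ A_i^c] ≥ 1 − 1/7 = 6/7 > 0, so some outcome avoids every A_i.

26·p = 1/7 ≈ 0.1429; existence CERTIFIED by the union bound.


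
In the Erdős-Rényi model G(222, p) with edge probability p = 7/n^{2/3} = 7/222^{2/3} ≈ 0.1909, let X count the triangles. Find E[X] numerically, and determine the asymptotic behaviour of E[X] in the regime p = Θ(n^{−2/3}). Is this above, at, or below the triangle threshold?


Number of potential triangles: C(222, 3) = 1798940.
Each occurs with probability p³ ≈ (0.1909)³ ≈ 6.959662e-03.
By linearity: E[X] = C(222, 3)·p³ ≈ 1798940 · 6.959662e-03 ≈ 12520.0150.
Since α = 2/3 < 1, p = c/n^{2/3} ≫ 1/n is above the triangle threshold p ~ 1/n. Asymptotically E[X] ~ (c³/6)·n^{3(1−α)} = (7³/6)·n^{1} → ∞; triangles are abundant w.h.p.

E[X] ≈ 12520.0150; in regime p = Θ(1/n^{2/3}) E[X] diverges (above the triangle threshold p ~ 1/n).


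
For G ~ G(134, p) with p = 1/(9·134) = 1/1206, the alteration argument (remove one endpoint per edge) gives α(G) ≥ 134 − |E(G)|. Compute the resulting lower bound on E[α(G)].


E[|E(G)|] = C(134, 2)·p = 8911 · (1/1206) = 133/18.
E[α(G)] ≥ n − E[|E(G)|] = 134 − 133/18 = 2279/18.
Numerically: ≈ 126.611111.
(This is only a lower bound; the true E[α(G)] may be larger.)

E[α(G)] ≥ 2279/18 ≈ 126.611111.


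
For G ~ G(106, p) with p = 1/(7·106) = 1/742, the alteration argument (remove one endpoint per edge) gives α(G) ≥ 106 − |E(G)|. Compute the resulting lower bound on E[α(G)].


E[|E(G)|] = C(106, 2)·p = 5565 · (1/742) = 15/2.
E[α(G)] ≥ n − E[|E(G)|] = 106 − 15/2 = 197/2.
Numerically: ≈ 98.5000.
(This is only a lower bound; the true E[α(G)] may be larger.)

E[α(G)] ≥ 197/2 ≈ 98.5000.


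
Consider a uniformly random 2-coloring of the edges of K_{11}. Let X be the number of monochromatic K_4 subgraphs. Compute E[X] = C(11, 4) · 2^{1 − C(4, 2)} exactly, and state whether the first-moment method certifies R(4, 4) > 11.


E[X] = C(11, 4) · 2^{1 − 6} = 330 · 2^{−5} = 330/32.
As a reduced fraction: E[X] = 165/16 ≈ 10.312.
Is E[X] < 1? NO.
Since E[X] ≥ 1, the first-moment bound is inconclusive at n = 11; it does NOT by itself certify R(4, 4) > 11.

E[X] = 165/16 ≈ 10.312; E[X] ≥ 1; first-moment method inconclusive here.


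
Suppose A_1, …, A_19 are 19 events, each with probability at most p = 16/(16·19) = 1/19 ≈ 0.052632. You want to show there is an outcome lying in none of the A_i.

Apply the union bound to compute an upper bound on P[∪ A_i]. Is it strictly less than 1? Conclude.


Union bound: P[∪_{i=1}^{19} A_i] ≤ Σ_i P[A_i] ≤ 19·p = 19·(1/19) = 1.
Numerically: 1 ≈ 1.000000.
Is 1 < 1? NO.
Since the bound 1 is ≥ 1, the union bound is uninformative here; it does NOT by itself certify existence.

19·p = 1 ≈ 1.000000; existence NOT certified by the union bound.


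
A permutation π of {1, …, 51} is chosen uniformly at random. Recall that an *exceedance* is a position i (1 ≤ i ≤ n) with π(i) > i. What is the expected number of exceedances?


Write X = Σ_{i=1}^{51} X_i, where X_i = 1_{π(i) > i}.
For each fixed i, π(i) is uniform over {1, …, 51} (marginal of a uniform permutation), so P[π(i) > i] = (n − i)/n. Summing: Σ_{i=1}^{51} (n − i)/n = (0 + 1 + … + 50)/51 = 51(51 − 1)/(2·51) = (51 − 1)/2.
Hence E[X] = Σ_{i=1}^{51} (51 − i)/51 = 25 ≈ 25.000.

E[X] = 25 = 25.000.


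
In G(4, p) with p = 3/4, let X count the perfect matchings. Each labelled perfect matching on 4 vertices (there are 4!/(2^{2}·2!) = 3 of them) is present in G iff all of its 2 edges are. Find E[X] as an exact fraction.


K_4 has 4!/(2^{2}·2!) = 3 labelled perfect matchings.
For each such perfect matching H, let X_H = 1 if all 2 edges of H are present in G. Then P[X_H = 1] = p^{2} = (3/4)^{2} = 9/16.
By linearity: E[X] = Σ_H E[X_H] = 3 · p^{2} = 3 · 9/16 = 27/16.
Numerically: E[X] ≈ 1.69.

E[X] = 3 · (3/4)^{2} = 27/16 ≈ 1.69.


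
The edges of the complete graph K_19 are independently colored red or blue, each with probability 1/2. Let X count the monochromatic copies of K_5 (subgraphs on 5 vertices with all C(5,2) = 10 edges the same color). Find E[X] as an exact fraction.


Let X = Σ_S X_S over the C(19, 5) = 11628 subsets S of size 5, where X_S = 1 if the K_5 on S is monochromatic.
For a fixed S, the K_5 on S has C(5, 2) = 10 edges. P[all 10 edges red] = (1/2)^10, and likewise for blue, so P[monochromatic] = 2·(1/2)^10 = 2^{1 − 10} = 1/512.
Summing: E[X] = C(19, 5) · 2^{1 − 10} = 11628 · 1/512 = 2907/128.
Numerically: E[X] ≈ 22.710938.

E[X] = C(19,5)·2^(1−C(5,2)) = 2907/128 ≈ 22.710938.


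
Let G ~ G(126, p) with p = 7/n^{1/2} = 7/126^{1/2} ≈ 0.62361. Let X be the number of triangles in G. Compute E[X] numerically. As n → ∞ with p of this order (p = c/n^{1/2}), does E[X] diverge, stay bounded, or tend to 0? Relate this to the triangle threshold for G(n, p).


Number of potential triangles: C(126, 3) = 325500.
Each occurs with probability p³ ≈ (0.62361)³ ≈ 2.4251483e-01.
By linearity: E[X] = C(126, 3)·p³ ≈ 325500 · 2.4251483e-01 ≈ 78938.57737.
Since α = 1/2 < 1, p = c/n^{1/2} ≫ 1/n is above the triangle threshold p ~ 1/n. Asymptotically E[X] ~ (c³/6)·n^{3(1−α)} = (7³/6)·n^{1.5} → ∞; triangles are abundant w.h.p.

E[X] ≈ 78938.57737; in regime p = Θ(1/n^{1/2}) E[X] diverges (above the triangle threshold p ~ 1/n).


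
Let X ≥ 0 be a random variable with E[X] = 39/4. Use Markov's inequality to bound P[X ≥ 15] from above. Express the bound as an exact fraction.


μ = E[X] = 39/4, a = 15.
Markov: P[X ≥ 15] ≤ μ/a = (39/4)/15 = 13/20.
Numerically: ≈ 0.65000.
(Since a = 15 > μ = 9.75000, the bound 13/20 is < 1 and informative.)

P[X ≥ 15] ≤ 13/20 ≈ 0.65000.


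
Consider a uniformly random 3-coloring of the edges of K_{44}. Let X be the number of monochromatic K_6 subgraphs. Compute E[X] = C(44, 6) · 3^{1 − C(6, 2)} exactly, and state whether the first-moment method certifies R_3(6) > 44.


E[X] = C(44, 6) · 3^{1 − 15} = 7059052 · 3^{−14} = 7059052/4782969.
As a reduced fraction: E[X] = 7059052/4782969 ≈ 1.47587.
Is E[X] < 1? NO.
Since E[X] ≥ 1, the first-moment bound is inconclusive at n = 44; it does NOT by itself certify R_3(6) > 44.

E[X] = 7059052/4782969 ≈ 1.47587; E[X] ≥ 1; first-moment method inconclusive here.


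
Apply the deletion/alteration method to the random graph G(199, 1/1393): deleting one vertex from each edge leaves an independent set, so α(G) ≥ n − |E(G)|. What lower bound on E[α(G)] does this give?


E[|E(G)|] = C(199, 2)·p = 19701 · (1/1393) = 99/7.
E[α(G)] ≥ n − E[|E(G)|] = 199 − 99/7 = 1294/7.
Numerically: ≈ 184.85714.
(This is only a lower bound; the true E[α(G)] may be larger.)

E[α(G)] ≥ 1294/7 ≈ 184.85714.


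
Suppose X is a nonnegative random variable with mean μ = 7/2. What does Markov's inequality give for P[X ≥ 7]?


μ = E[X] = 7/2, a = 7.
Markov: P[X ≥ 7] ≤ μ/a = (7/2)/7 = 1/2.
Numerically: ≈ 0.500000.
(Since a = 7 > μ = 3.500000, the bound 1/2 is < 1 and informative.)

P[X ≥ 7] ≤ 1/2 ≈ 0.500000.


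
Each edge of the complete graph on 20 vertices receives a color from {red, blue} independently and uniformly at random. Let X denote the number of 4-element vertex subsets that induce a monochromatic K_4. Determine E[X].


Let X = Σ_S X_S over the C(20, 4) = 4845 subsets S of size 4, where X_S = 1 if the K_4 on S is monochromatic.
For a fixed S, the K_4 on S has C(4, 2) = 6 edges. P[all 6 edges red] = (1/2)^6, and likewise for blue, so P[monochromatic] = 2·(1/2)^6 = 2^{1 − 6} = 1/32.
By linearity of expectation: E[X] = C(20, 4) · 2^{1 − 6} = 4845 · 1/32 = 4845/32.
Numerically: E[X] ≈ 151.406250.

E[X] = C(20,4)·2^(1−C(4,2)) = 4845/32 ≈ 151.406250.


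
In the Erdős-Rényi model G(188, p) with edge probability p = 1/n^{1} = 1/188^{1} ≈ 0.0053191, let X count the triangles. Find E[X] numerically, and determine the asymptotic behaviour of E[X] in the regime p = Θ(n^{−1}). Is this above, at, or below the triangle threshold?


Number of potential triangles: C(188, 3) = 1089836.
Each occurs with probability p³ ≈ (0.0053191)³ ≈ 1.5049652e-07.
By linearity: E[X] = C(188, 3)·p³ ≈ 1089836 · 1.5049652e-07 ≈ 0.16402.
Here α = 1, so p = 1/n is exactly at the triangle threshold p ~ 1/n. Asymptotically E[X] → c³/6 = 1³/6 = 1/6 ≈ 0.16667, a bounded constant. In this regime the triangle count is asymptotically Poisson(c³/6).

E[X] ≈ 0.16402; in regime p = Θ(1/n^{1}) E[X] stays bounded (at the triangle threshold p ~ 1/n).


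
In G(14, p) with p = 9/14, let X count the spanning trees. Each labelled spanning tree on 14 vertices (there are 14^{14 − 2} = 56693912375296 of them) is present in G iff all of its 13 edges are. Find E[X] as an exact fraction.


K_14 has 14^{14 − 2} = 56693912375296 labelled spanning trees.
For each such spanning tree H, let X_H = 1 if all 13 edges of H are present in G. Then P[X_H = 1] = p^{13} = (9/14)^{13} = 2541865828329/793714773254144.
By linearity of expectation: E[X] = Σ_H E[X_H] = 56693912375296 · p^{13} = 56693912375296 · 2541865828329/793714773254144 = 2541865828329/14.
Numerically: E[X] ≈ 1.81562e+11.

E[X] = 56693912375296 · (9/14)^{13} = 2541865828329/14 ≈ 1.81562e+11.


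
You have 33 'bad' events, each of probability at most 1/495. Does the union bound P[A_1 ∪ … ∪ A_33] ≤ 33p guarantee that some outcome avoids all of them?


Union bound: P[∪_{i=1}^{33} A_i] ≤ Σ_i P[A_i] ≤ 33·p = 33·(1/495) = 1/15.
Numerically: 1/15 ≈ 0.066667.
Is 1/15 < 1? YES.
Since P[∪ A_i] ≤ 1/15 < 1, the complement has P[∩ A_i^c] ≥ 1 − 1/15 = 14/15 > 0, so some outcome avoids every A_i.

33·p = 1/15 ≈ 0.066667; existence CERTIFIED by the union bound.


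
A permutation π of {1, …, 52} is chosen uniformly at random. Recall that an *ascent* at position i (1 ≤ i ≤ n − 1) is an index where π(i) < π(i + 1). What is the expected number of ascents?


Write X = Σ X_I over i = 1, …, 51, with X_I the indicator of one ascent.
There are 51 indicators.
For each fixed i, the pair (π(i), π(i+1)) is a uniformly random ordered pair of distinct values from {1, …, 52}; by symmetry P[π(i) < π(i+1)] = 1/2.
By linearity: E[X] = 51 · (1/2) = (52 − 1) · (1/2) = 51/2 ≈ 25.5000.

E[X] = 51/2 = 25.5000.


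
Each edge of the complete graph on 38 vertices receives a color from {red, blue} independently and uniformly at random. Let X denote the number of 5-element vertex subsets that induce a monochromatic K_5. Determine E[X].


Let X = Σ_S X_S over the C(38, 5) = 501942 subsets S of size 5, where X_S = 1 if the K_5 on S is monochromatic.
For a fixed S, the K_5 on S has C(5, 2) = 10 edges. P[all 10 edges red] = (1/2)^10, and likewise for blue, so P[monochromatic] = 2·(1/2)^10 = 2^{1 − 10} = 1/512.
By linearity of expectation: E[X] = C(38, 5) · 2^{1 − 10} = 501942 · 1/512 = 250971/256.
Numerically: E[X] ≈ 980.35547.

E[X] = C(38,5)·2^(1−C(5,2)) = 250971/256 ≈ 980.35547.


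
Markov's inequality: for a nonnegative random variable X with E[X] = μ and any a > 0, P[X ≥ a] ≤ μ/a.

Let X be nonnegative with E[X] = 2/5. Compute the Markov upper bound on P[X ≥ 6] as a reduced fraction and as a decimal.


μ = E[X] = 2/5, a = 6.
Markov: P[X ≥ 6] ≤ μ/a = (2/5)/6 = 1/15.
Numerically: ≈ 0.06667.
(Since a = 6 > μ = 0.40000, the bound 1/15 is < 1 and informative.)

P[X ≥ 6] ≤ 1/15 ≈ 0.06667.


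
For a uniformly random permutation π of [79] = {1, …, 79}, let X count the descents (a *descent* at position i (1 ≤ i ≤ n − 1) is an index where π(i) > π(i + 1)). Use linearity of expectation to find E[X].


Write X = Σ X_I over i = 1, …, 78, with X_I the indicator of one descent.
There are 78 indicators.
For each fixed i, the pair (π(i), π(i+1)) is a uniformly random ordered pair of distinct values from {1, …, 79}; by symmetry P[π(i) > π(i+1)] = 1/2.
By linearity: E[X] = 78 · (1/2) = (79 − 1) · (1/2) = 39 ≈ 39.000000.

E[X] = 39 = 39.000000.


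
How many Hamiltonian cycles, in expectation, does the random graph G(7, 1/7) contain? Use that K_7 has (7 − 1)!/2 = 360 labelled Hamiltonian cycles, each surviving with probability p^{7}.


K_7 has (7 − 1)!/2 = 360 labelled Hamiltonian cycles.
For each such Hamiltonian cycle H, let X_H = 1 if all 7 edges of H are present in G. Then P[X_H = 1] = p^{7} = (1/7)^{7} = 1/823543.
Summing the indicators: E[X] = Σ_H E[X_H] = 360 · p^{7} = 360 · 1/823543 = 360/823543.
Numerically: E[X] ≈ 0.000437.

E[X] = 360 · (1/7)^{7} = 360/823543 ≈ 0.000437.


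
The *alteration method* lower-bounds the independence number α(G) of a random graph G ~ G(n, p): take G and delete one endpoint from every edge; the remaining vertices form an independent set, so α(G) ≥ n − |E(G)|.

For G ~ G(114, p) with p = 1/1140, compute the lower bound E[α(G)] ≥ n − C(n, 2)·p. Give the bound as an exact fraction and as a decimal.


E[|E(G)|] = C(114, 2)·p = 6441 · (1/1140) = 113/20.
E[α(G)] ≥ n − E[|E(G)|] = 114 − 113/20 = 2167/20.
Numerically: ≈ 108.350000.
(This is only a lower bound; the true E[α(G)] may be larger.)

E[α(G)] ≥ 2167/20 ≈ 108.350000.


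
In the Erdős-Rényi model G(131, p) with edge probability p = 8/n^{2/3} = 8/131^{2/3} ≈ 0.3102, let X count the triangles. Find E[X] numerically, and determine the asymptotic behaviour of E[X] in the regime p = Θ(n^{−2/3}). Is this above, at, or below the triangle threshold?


Number of potential triangles: C(131, 3) = 366145.
Each occurs with probability p³ ≈ (0.3102)³ ≈ 2.983509e-02.
By linearity: E[X] = C(131, 3)·p³ ≈ 366145 · 2.983509e-02 ≈ 10923.9695.
Since α = 2/3 < 1, p = c/n^{2/3} ≫ 1/n is above the triangle threshold p ~ 1/n. Asymptotically E[X] ~ (c³/6)·n^{3(1−α)} = (8³/6)·n^{1} → ∞; triangles are abundant w.h.p.

E[X] ≈ 10923.9695; in regime p = Θ(1/n^{2/3}) E[X] diverges (above the triangle threshold p ~ 1/n).


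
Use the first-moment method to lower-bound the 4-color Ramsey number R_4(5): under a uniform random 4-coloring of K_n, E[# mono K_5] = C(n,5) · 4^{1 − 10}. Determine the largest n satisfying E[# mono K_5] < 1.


We need C(n, 5) · 4^{1 − 10} < 1, i.e. C(n, 5) < 4^{10 − 1} = 262144.
Check values of n near the boundary:
  n = 28: C(28, 5) = 98280; 98280 < 262144? YES
  n = 29: C(29, 5) = 118755; 118755 < 262144? YES
  n = 30: C(30, 5) = 142506; 142506 < 262144? YES
  n = 31: C(31, 5) = 169911; 169911 < 262144? YES
  n = 32: C(32, 5) = 201376; 201376 < 262144? YES
  n = 33: C(33, 5) = 237336; 237336 < 262144? YES
  n = 34: C(34, 5) = 278256; 278256 < 262144? NO
  n = 35: C(35, 5) = 324632; 324632 < 262144? NO
The largest n with C(n, 5) < 262144 is n = 33 (where E[X] = 29667/32768 ≈ 0.9054). Hence R_4(5) > 33, i.e. R_4(5) ≥ 34.

Largest n = 33; hence R_4(5) > 33.


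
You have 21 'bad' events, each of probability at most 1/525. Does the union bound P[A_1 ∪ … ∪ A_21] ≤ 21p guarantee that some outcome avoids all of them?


Union bound: P[∪_{i=1}^{21} A_i] ≤ Σ_i P[A_i] ≤ 21·p = 21·(1/525) = 1/25.
Numerically: 1/25 ≈ 0.040000.
Is 1/25 < 1? YES.
Since P[∪ A_i] ≤ 1/25 < 1, the complement has P[∩ A_i^c] ≥ 1 − 1/25 = 24/25 > 0, so some outcome avoids every A_i.

21·p = 1/25 ≈ 0.040000; existence CERTIFIED by the union bound.


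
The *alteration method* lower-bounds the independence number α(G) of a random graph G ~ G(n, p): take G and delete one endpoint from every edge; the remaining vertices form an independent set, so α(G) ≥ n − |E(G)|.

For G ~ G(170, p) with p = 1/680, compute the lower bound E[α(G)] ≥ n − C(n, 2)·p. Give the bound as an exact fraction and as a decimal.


E[|E(G)|] = C(170, 2)·p = 14365 · (1/680) = 169/8.
E[α(G)] ≥ n − E[|E(G)|] = 170 − 169/8 = 1191/8.
Numerically: ≈ 148.87500.
(This is only a lower bound; the true E[α(G)] may be larger.)

E[α(G)] ≥ 1191/8 ≈ 148.87500.


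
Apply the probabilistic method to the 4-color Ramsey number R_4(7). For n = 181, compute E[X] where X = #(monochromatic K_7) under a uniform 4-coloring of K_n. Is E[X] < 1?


E[X] = C(181, 7) · 4^{1 − 21} = 1122839183400 · 4^{−20} = 1122839183400/1099511627776.
As a reduced fraction: E[X] = 140354897925/137438953472 ≈ 1.021216.
Is E[X] < 1? NO.
Since E[X] ≥ 1, the first-moment bound is inconclusive at n = 181; it does NOT by itself certify R_4(7) > 181.

E[X] = 140354897925/137438953472 ≈ 1.021216; E[X] ≥ 1; first-moment method inconclusive here.


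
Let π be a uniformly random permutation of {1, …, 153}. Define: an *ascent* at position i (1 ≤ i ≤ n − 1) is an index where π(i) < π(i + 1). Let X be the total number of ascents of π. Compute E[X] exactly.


Write X = Σ X_I over i = 1, …, 152, with X_I the indicator of one ascent.
There are 152 indicators.
For each fixed i, the pair (π(i), π(i+1)) is a uniformly random ordered pair of distinct values from {1, …, 153}; by symmetry P[π(i) < π(i+1)] = 1/2.
By linearity: E[X] = 152 · (1/2) = (153 − 1) · (1/2) = 76 ≈ 76.000.

E[X] = 76 = 76.000.


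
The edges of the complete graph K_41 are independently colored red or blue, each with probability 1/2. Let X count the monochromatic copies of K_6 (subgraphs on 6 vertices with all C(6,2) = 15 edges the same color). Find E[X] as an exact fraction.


Let X = Σ_S X_S over the C(41, 6) = 4496388 subsets S of size 6, where X_S = 1 if the K_6 on S is monochromatic.
For a fixed S, the K_6 on S has C(6, 2) = 15 edges. P[all 15 edges red] = (1/2)^15, and likewise for blue, so P[monochromatic] = 2·(1/2)^15 = 2^{1 − 15} = 1/16384.
Summing: E[X] = C(41, 6) · 2^{1 − 15} = 4496388 · 1/16384 = 1124097/4096.
Numerically: E[X] ≈ 274.4377.

E[X] = C(41,6)·2^(1−C(6,2)) = 1124097/4096 ≈ 274.4377.


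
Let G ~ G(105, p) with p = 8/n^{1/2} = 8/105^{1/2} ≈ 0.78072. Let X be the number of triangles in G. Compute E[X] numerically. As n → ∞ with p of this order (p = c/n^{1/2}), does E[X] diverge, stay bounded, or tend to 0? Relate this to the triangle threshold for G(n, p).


Number of potential triangles: C(105, 3) = 187460.
Each occurs with probability p³ ≈ (0.78072)³ ≈ 4.7586746e-01.
By linearity: E[X] = C(105, 3)·p³ ≈ 187460 · 4.7586746e-01 ≈ 89206.11483.
Since α = 1/2 < 1, p = c/n^{1/2} ≫ 1/n is above the triangle threshold p ~ 1/n. Asymptotically E[X] ~ (c³/6)·n^{3(1−α)} = (8³/6)·n^{1.5} → ∞; triangles are abundant w.h.p.

E[X] ≈ 89206.11483; in regime p = Θ(1/n^{1/2}) E[X] diverges (above the triangle threshold p ~ 1/n).


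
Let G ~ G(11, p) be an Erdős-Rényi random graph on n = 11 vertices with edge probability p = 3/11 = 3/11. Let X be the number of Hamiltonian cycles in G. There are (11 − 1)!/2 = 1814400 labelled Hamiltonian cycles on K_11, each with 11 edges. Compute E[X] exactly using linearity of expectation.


K_11 has (11 − 1)!/2 = 1814400 labelled Hamiltonian cycles.
For each such Hamiltonian cycle H, let X_H = 1 if all 11 edges of H are present in G. Then P[X_H = 1] = p^{11} = (3/11)^{11} = 177147/285311670611.
By linearity: E[X] = Σ_H E[X_H] = 1814400 · p^{11} = 1814400 · 177147/285311670611 = 321415516800/285311670611.
Numerically: E[X] ≈ 1.12654.

E[X] = 1814400 · (3/11)^{11} = 321415516800/285311670611 ≈ 1.12654.


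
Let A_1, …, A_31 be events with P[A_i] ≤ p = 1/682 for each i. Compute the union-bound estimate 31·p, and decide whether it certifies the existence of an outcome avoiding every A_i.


Union bound: P[∪_{i=1}^{31} A_i] ≤ Σ_i P[A_i] ≤ 31·p = 31·(1/682) = 1/22.
Numerically: 1/22 ≈ 0.0455.
Is 1/22 < 1? YES.
Since P[∪ A_i] ≤ 1/22 < 1, the complement has P[∩ A_i^c] ≥ 1 − 1/22 = 21/22 > 0, so some outcome avoids every A_i.

31·p = 1/22 ≈ 0.0455; existence CERTIFIED by the union bound.


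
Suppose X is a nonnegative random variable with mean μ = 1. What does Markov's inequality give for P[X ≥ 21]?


μ = E[X] = 1, a = 21.
Markov: P[X ≥ 21] ≤ μ/a = (1)/21 = 1/21.
Numerically: ≈ 0.047619.
(Since a = 21 > μ = 1.000000, the bound 1/21 is < 1 and informative.)

P[X ≥ 21] ≤ 1/21 ≈ 0.047619.


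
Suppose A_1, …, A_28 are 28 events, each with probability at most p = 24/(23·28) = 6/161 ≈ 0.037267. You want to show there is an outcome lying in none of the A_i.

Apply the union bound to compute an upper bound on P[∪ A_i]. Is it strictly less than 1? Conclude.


Union bound: P[∪_{i=1}^{28} A_i] ≤ Σ_i P[A_i] ≤ 28·p = 28·(6/161) = 24/23.
Numerically: 24/23 ≈ 1.043478.
Is 24/23 < 1? NO.
Since the bound 24/23 is ≥ 1, the union bound is uninformative here; it does NOT by itself certify existence.

28·p = 24/23 ≈ 1.043478; existence NOT certified by the union bound.


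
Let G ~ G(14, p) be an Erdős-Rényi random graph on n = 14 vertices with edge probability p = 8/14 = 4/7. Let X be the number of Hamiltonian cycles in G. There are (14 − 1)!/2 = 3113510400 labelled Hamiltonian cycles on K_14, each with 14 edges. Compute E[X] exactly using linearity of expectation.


K_14 has (14 − 1)!/2 = 3113510400 labelled Hamiltonian cycles.
For each such Hamiltonian cycle H, let X_H = 1 if all 14 edges of H are present in G. Then P[X_H = 1] = p^{14} = (4/7)^{14} = 268435456/678223072849.
By linearity of expectation: E[X] = Σ_H E[X_H] = 3113510400 · p^{14} = 3113510400 · 268435456/678223072849 = 119396654854963200/96889010407.
Numerically: E[X] ≈ 1.2323e+06.

E[X] = 3113510400 · (4/7)^{14} = 119396654854963200/96889010407 ≈ 1.2323e+06.


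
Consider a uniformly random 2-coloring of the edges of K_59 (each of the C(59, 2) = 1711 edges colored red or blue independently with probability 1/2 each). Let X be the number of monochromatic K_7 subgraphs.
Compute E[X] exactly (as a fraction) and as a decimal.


Let X = Σ_S X_S over the C(59, 7) = 341149446 subsets S of size 7, where X_S = 1 if the K_7 on S is monochromatic.
For a fixed S, the K_7 on S has C(7, 2) = 21 edges. P[all 21 edges red] = (1/2)^21, and likewise for blue, so P[monochromatic] = 2·(1/2)^21 = 2^{1 − 21} = 1/1048576.
By linearity of expectation: E[X] = C(59, 7) · 2^{1 − 21} = 341149446 · 1/1048576 = 170574723/524288.
Numerically: E[X] ≈ 325.345465.

E[X] = C(59,7)·2^(1−C(7,2)) = 170574723/524288 ≈ 325.345465.


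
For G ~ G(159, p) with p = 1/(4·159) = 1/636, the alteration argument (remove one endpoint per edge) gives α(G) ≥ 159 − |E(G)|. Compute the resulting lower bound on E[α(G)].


E[|E(G)|] = C(159, 2)·p = 12561 · (1/636) = 79/4.
E[α(G)] ≥ n − E[|E(G)|] = 159 − 79/4 = 557/4.
Numerically: ≈ 139.250000.
(This is only a lower bound; the true E[α(G)] may be larger.)

E[α(G)] ≥ 557/4 ≈ 139.250000.


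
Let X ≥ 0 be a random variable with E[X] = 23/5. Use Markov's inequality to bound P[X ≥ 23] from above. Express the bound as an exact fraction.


μ = E[X] = 23/5, a = 23.
Markov: P[X ≥ 23] ≤ μ/a = (23/5)/23 = 1/5.
Numerically: ≈ 0.200000.
(Since a = 23 > μ = 4.600000, the bound 1/5 is < 1 and informative.)

P[X ≥ 23] ≤ 1/5 ≈ 0.200000.


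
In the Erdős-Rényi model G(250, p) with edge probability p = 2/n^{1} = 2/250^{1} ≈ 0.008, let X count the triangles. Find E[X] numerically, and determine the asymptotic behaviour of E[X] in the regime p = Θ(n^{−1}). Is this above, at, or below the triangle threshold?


Number of potential triangles: C(250, 3) = 2573000.
Each occurs with probability p³ ≈ (0.008)³ ≈ 5.12000e-07.
By linearity: E[X] = C(250, 3)·p³ ≈ 2573000 · 5.12000e-07 ≈ 1.317.
Here α = 1, so p = 2/n is exactly at the triangle threshold p ~ 1/n. Asymptotically E[X] → c³/6 = 2³/6 = 4/3 ≈ 1.333, a bounded constant. In this regime the triangle count is asymptotically Poisson(c³/6).

E[X] ≈ 1.317; in regime p = Θ(1/n^{1}) E[X] stays bounded (at the triangle threshold p ~ 1/n).


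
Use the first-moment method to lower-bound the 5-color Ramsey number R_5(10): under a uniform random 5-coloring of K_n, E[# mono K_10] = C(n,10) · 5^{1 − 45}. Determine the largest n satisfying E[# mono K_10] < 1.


We need C(n, 10) · 5^{1 − 45} < 1, i.e. C(n, 10) < 5^{45 − 1} = 5684341886080801486968994140625.
Check values of n near the boundary:
  n = 5386: C(5386, 10) = 5613966214234562222231428510561; 5613966214234562222231428510561 < 5684341886080801486968994140625? YES
  n = 5387: C(5387, 10) = 5624406917627224603154306376491; 5624406917627224603154306376491 < 5684341886080801486968994140625? YES
  n = 5388: C(5388, 10) = 5634865093375880654852250419586; 5634865093375880654852250419586 < 5684341886080801486968994140625? YES
  n = 5389: C(5389, 10) = 5645340767466558997768874792926; 5645340767466558997768874792926 < 5684341886080801486968994140625? YES
  n = 5390: C(5390, 10) = 5655833965919099070255434039753; 5655833965919099070255434039753 < 5684341886080801486968994140625? YES
  n = 5391: C(5391, 10) = 5666344714787188828795213697883; 5666344714787188828795213697883 < 5684341886080801486968994140625? YES
  n = 5392: C(5392, 10) = 5676873040158402483252283957448; 5676873040158402483252283957448 < 5684341886080801486968994140625? YES
  n = 5393: C(5393, 10) = 5687418968154238267170642278008; 5687418968154238267170642278008 < 5684341886080801486968994140625? NO
  n = 5394: C(5394, 10) = 5697982524930156243149785372878; 5697982524930156243149785372878 < 5684341886080801486968994140625? NO
The largest n with C(n, 10) < 5684341886080801486968994140625 is n = 5392 (where E[X] = 5676873040158402483252283957448/5684341886080801486968994140625 ≈ 0.999). Hence R_5(10) > 5392, i.e. R_5(10) ≥ 5393.

Largest n = 5392; hence R_5(10) > 5392.


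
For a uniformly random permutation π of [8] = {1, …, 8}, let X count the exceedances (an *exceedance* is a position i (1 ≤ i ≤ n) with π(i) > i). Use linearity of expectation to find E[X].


Write X = Σ_{i=1}^{8} X_i, where X_i = 1_{π(i) > i}.
For each fixed i, π(i) is uniform over {1, …, 8} (marginal of a uniform permutation), so P[π(i) > i] = (n − i)/n. Summing: Σ_{i=1}^{8} (n − i)/n = (0 + 1 + … + 7)/8 = 8(8 − 1)/(2·8) = (8 − 1)/2.
Hence E[X] = Σ_{i=1}^{8} (8 − i)/8 = 7/2 ≈ 3.500.

E[X] = 7/2 = 3.500.


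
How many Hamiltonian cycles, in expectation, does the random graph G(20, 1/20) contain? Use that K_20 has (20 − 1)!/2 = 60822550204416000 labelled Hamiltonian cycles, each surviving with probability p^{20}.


K_20 has (20 − 1)!/2 = 60822550204416000 labelled Hamiltonian cycles.
For each such Hamiltonian cycle H, let X_H = 1 if all 20 edges of H are present in G. Then P[X_H = 1] = p^{20} = (1/20)^{20} = 1/104857600000000000000000000.
By linearity: E[X] = Σ_H E[X_H] = 60822550204416000 · p^{20} = 60822550204416000 · 1/104857600000000000000000000 = 14849255421/25600000000000000000.
Numerically: E[X] ≈ 5.8e-10.

E[X] = 60822550204416000 · (1/20)^{20} = 14849255421/25600000000000000000 ≈ 5.8e-10.


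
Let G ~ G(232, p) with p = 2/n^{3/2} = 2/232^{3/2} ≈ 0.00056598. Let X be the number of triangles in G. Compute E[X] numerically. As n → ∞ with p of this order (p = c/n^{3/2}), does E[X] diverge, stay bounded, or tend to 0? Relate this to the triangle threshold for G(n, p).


Number of potential triangles: C(232, 3) = 2054360.
Each occurs with probability p³ ≈ (0.00056598)³ ≈ 1.8129843e-10.
By linearity: E[X] = C(232, 3)·p³ ≈ 2054360 · 1.8129843e-10 ≈ 0.00037.
Since α = 3/2 > 1, p = c/n^{3/2} = o(1/n) is below the triangle threshold p ~ 1/n. Asymptotically E[X] ~ (c³/6)·n^{3(1−α)} = (2³/6)·n^{-1.5} → 0, so by Markov's inequality G has no triangles w.h.p.

E[X] ≈ 0.00037; in regime p = Θ(1/n^{3/2}) E[X] tends to 0 (below the triangle threshold p ~ 1/n).


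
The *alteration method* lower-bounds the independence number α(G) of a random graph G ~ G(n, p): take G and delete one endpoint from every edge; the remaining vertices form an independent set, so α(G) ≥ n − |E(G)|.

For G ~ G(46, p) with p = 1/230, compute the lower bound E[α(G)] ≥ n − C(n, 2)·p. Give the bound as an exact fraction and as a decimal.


E[|E(G)|] = C(46, 2)·p = 1035 · (1/230) = 9/2.
E[α(G)] ≥ n − E[|E(G)|] = 46 − 9/2 = 83/2.
Numerically: ≈ 41.500.
(This is only a lower bound; the true E[α(G)] may be larger.)

E[α(G)] ≥ 83/2 ≈ 41.500.


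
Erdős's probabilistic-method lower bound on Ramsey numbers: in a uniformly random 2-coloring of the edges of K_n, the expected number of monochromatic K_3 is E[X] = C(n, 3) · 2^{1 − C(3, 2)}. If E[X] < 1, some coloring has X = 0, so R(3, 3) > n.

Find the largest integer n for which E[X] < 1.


We need C(n, 3) · 2^{1 − 3} < 1, i.e. C(n, 3) < 2^{3 − 1} = 4.
Check values of n near the boundary:
  n = 3: C(3, 3) = 1; 1 < 4? YES
  n = 4: C(4, 3) = 4; 4 < 4? NO
  n = 5: C(5, 3) = 10; 10 < 4? NO
  n = 6: C(6, 3) = 20; 20 < 4? NO
The largest n with C(n, 3) < 4 is n = 3 (where E[X] = 1/4 ≈ 0.2500000). Hence R(3, 3) > 3, i.e. R(3, 3) ≥ 4.

Largest n = 3; hence R(3, 3) > 3.
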